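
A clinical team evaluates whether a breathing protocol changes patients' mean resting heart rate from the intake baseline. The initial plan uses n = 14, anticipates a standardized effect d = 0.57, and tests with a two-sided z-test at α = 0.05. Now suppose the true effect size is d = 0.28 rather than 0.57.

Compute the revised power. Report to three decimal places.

With d = 0.28: δ = d·√n = 0.28 × √14 = 1.0477. Critical value z_{0.025} = 1.960.
Revised power = Φ(δ − 1.960) + Φ(−δ − 1.960) = Φ(-0.912) + Φ(-3.008) = 0.1808 + 0.0013 = 0.1821.

Power ≈ 0.182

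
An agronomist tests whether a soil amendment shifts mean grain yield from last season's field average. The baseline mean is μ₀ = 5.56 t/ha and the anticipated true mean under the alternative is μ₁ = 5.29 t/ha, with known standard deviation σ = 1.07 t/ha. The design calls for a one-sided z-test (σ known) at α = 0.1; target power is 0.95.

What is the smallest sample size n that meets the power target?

n = 135

Standardized effect: d = |μ₁ − μ₀| / σ = |5.29 − 5.56| / 1.07 = 0.2523
For power 0.95 need Φ(δ − z_{0.1}) = 0.95, so δ = z_{0.1} + z_{0.05} = 1.282 + 1.645 = 2.926.
δ = d·√n ⇒ n = (δ/d)² = (2.926 / 0.2523)² = 134.50.
Rounding up, n = 135.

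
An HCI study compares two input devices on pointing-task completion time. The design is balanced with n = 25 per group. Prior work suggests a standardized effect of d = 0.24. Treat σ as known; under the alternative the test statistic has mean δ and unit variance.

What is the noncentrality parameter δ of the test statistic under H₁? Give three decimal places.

δ ≈ 0.849

The noncentrality parameter scales effect size by the design's sample-size factor: δ = d·√(n/2) = 0.24 × √(25/2) = 0.8485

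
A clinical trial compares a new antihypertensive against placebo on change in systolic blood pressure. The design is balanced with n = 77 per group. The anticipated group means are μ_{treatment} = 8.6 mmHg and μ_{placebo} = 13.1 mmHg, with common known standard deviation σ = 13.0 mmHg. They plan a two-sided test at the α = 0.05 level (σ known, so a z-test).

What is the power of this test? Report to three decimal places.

Standardized effect: d = |μ_{treatment} − μ_{placebo}| / σ = |8.6 − 13.1| / 13.0 = 0.3462
Noncentrality parameter: δ = d·√(n/2) = 0.3462 × √(77/2) = 2.1478
Critical value for a two-sided test at α = 0.05: z_{α/2} = 1.960.
Power = Φ(δ − 1.960) + Φ(−δ − 1.960) = Φ(0.188) + Φ(-4.108) = 0.5745 + 0.0000 = 0.5745.

Power ≈ 0.575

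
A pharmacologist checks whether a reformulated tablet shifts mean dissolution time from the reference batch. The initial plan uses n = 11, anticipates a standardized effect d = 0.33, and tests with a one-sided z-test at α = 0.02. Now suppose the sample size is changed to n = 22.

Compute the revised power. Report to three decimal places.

Power ≈ 0.306

With n = 22: δ = d·√n = 0.33 × √22 = 1.5478. Critical value z_{0.02} = 2.054.
Revised power = Φ(δ − 2.054) = Φ(-0.506) = 0.3065.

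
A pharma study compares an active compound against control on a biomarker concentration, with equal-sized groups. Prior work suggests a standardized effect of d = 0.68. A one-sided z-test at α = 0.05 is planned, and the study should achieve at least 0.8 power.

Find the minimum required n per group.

For power 0.8 need Φ(δ − z_{0.05}) = 0.8, so δ = z_{0.05} + z_{0.20} = 1.645 + 0.842 = 2.486.
δ = d·√(n/2) ⇒ n = 2(δ/d)² = 2 × (2.486 / 0.68)² = 26.74.
Round up to the next whole unit.

n = 27 per group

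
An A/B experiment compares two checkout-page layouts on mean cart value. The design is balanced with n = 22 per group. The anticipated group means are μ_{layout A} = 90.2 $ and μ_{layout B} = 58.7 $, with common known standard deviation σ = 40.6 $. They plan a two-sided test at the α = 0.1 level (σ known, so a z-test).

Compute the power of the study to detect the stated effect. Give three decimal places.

Standardized effect: d = |μ_{layout A} − μ_{layout B}| / σ = |90.2 − 58.7| / 40.6 = 0.7759
Noncentrality parameter: δ = d·√(n/2) = 0.7759 × √(22/2) = 2.5732
Two-sided α = 0.1 → critical value z_{0.05} = 1.645.
Power = Φ(δ − 1.645) + Φ(−δ − 1.645) = Φ(0.928) + Φ(-4.218) = 0.8234 + 0.0000 = 0.8234.

Power ≈ 0.823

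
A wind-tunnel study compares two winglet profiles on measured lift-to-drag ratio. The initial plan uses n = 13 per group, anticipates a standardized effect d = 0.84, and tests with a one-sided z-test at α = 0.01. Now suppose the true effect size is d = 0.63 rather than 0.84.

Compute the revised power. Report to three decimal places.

Power ≈ 0.236

With d = 0.63: δ = d·√(n/2) = 0.63 × √(13/2) = 1.6062. Critical value z_{0.01} = 2.326.
Revised power = P(Z > 2.326 − δ) = Φ(-0.720) = 0.2357.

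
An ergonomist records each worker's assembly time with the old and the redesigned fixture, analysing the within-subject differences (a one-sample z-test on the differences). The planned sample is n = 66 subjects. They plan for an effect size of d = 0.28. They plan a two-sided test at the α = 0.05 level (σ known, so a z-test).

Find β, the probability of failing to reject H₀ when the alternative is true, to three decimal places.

Noncentrality parameter: δ = d·√n = 0.28 × √66 = 2.2747
Critical value for a two-sided test at α = 0.05: z_{α/2} = 1.960.
Power = Φ(δ − 1.960) + Φ(−δ − 1.960) = Φ(0.315) + Φ(-4.235) = 0.6235 + 0.0000 = 0.6235.
Type II error: β = 1 − power = 1 − 0.6235 = 0.3765.

β ≈ 0.376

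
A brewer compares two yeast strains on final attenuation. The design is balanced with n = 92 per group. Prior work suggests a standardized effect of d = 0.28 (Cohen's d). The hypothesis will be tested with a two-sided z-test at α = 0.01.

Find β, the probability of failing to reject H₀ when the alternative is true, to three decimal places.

β ≈ 0.751

Noncentrality parameter: δ = d·√(n/2) = 0.28 × √(92/2) = 1.8991
Two-sided α = 0.01 → critical value z_{0.005} = 2.576.
Power = Φ(δ − 2.576) + Φ(−δ − 2.576) = Φ(-0.677) + Φ(-4.475) = 0.2493 + 0.0000 = 0.2493.
Type II error: β = 1 − power = 1 − 0.2493 = 0.7507.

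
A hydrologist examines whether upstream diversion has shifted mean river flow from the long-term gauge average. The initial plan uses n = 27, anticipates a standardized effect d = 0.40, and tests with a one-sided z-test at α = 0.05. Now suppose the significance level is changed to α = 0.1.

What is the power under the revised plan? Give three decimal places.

δ = d·√n = 0.40 × √27 = 2.0785 (unchanged). New critical value: z_{0.1} = 1.282.
Revised power = P(Z > 1.282 − δ) = Φ(0.797) = 0.7872.

Power ≈ 0.787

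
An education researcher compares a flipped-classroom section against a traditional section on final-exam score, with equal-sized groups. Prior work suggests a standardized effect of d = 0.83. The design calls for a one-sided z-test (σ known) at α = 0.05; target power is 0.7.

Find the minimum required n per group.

n = 14 per group

For power 0.7 need Φ(δ − z_{0.05}) = 0.7, so δ = z_{0.05} + z_{0.30} = 1.645 + 0.524 = 2.169.
δ = d·√(n/2) ⇒ n = 2(δ/d)² = 2 × (2.169 / 0.83)² = 13.66.
Rounding up, n = 14 per group.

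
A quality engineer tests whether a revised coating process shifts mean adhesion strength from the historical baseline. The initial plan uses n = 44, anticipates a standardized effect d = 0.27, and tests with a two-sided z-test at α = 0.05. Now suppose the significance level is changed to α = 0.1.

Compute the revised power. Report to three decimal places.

δ = d·√n = 0.27 × √44 = 1.7910 (unchanged). New critical value: z_{0.05} = 1.645.
Revised power = Φ(δ − 1.645) + Φ(−δ − 1.645) = Φ(0.146) + Φ(-3.436) = 0.5581 + 0.0003 = 0.5584.

Power ≈ 0.558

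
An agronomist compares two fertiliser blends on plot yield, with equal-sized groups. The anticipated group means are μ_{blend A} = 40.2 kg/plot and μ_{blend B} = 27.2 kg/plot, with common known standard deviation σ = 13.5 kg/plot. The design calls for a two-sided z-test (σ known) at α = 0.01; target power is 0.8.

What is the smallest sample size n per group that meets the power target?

n = 26 per group

Standardized effect: d = |μ_{blend A} − μ_{blend B}| / σ = |40.2 − 27.2| / 13.5 = 0.9630
For power 0.8 need Φ(δ − z_{0.005}) = 0.8, so δ = z_{0.005} + z_{0.20} = 2.576 + 0.842 = 3.417.
(For δ > 0 the lower-tail rejection region contributes negligibly to power, so the one-term inversion is standard.)
δ = d·√(n/2) ⇒ n = 2(δ/d)² = 2 × (3.417 / 0.9630)² = 25.19.
Round up to the next whole unit.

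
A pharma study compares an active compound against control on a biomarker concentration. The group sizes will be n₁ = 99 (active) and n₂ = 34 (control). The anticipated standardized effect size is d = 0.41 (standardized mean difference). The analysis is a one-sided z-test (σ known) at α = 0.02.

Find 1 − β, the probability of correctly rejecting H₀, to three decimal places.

Power ≈ 0.504

Noncentrality parameter: δ = d / √(1/n₁ + 1/n₂) = 0.41 / √(1/99 + 1/34) = 2.0626
One-sided α = 0.02 → critical value z_{0.02} = 2.054.
Power = Φ(δ − 2.054) = Φ(0.009) = 0.5035.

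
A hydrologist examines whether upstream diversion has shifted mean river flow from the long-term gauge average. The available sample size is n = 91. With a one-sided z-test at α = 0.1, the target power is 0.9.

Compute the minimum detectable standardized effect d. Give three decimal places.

d ≈ 0.269

Need Φ(δ − 1.282) = 0.9, so δ = 1.282 + 1.282 = 2.563.
δ = d·√n ⇒ d = δ/√n = 2.563/√91 = 0.2687.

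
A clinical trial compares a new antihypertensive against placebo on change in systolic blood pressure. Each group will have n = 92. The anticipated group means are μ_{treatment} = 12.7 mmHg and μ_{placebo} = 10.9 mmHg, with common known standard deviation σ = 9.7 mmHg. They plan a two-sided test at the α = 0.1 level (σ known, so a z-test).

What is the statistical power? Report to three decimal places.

Power ≈ 0.351

Standardized effect: d = |μ_{treatment} − μ_{placebo}| / σ = |12.7 − 10.9| / 9.7 = 0.1856
Noncentrality parameter: δ = d·√(n/2) = 0.1856 × √(92/2) = 1.2586
Critical value for a two-sided test at α = 0.1: z_{α/2} = 1.645.
Power = Φ(δ − 1.645) + Φ(−δ − 1.645) = Φ(-0.386) + Φ(-2.903) = 0.3496 + 0.0018 = 0.3515.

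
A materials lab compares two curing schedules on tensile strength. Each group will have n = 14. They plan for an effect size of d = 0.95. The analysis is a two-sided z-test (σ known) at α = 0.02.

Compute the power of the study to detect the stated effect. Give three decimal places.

Noncentrality parameter: δ = d·√(n/2) = 0.95 × √(14/2) = 2.5135
Two-sided α = 0.02 → critical value z_{0.01} = 2.326.
Power = Φ(δ − 2.326) + Φ(−δ − 2.326) = Φ(0.187) + Φ(-4.840) = 0.5742 + 0.0000 = 0.5742.

Power ≈ 0.574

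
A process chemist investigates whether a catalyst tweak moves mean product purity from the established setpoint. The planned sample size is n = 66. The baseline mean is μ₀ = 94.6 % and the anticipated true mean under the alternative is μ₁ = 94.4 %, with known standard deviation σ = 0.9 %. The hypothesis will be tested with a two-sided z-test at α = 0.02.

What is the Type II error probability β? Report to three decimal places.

Standardized effect: d = |μ₁ − μ₀| / σ = |94.4 − 94.6| / 0.9 = 0.2222
Noncentrality parameter: δ = d·√n = 0.2222 × √66 = 1.8053
Critical value for a two-sided test at α = 0.02: z_{α/2} = 2.326.
Power = Φ(δ − 2.326) + Φ(−δ − 2.326) = Φ(-0.521) + Φ(-4.132) = 0.3012 + 0.0000 = 0.3012.
Type II error: β = 1 − power = 1 − 0.3012 = 0.6988.

β ≈ 0.699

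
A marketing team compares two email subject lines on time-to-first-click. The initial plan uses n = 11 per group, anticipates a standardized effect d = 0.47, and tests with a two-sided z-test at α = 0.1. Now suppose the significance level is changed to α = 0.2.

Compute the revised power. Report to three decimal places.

Power ≈ 0.437

δ = d·√(n/2) = 0.47 × √(11/2) = 1.1022 (unchanged). New critical value: z_{0.1} = 1.282.
Revised power = Φ(δ − 1.282) + Φ(−δ − 1.282) = Φ(-0.179) + Φ(-2.384) = 0.4288 + 0.0086 = 0.4374.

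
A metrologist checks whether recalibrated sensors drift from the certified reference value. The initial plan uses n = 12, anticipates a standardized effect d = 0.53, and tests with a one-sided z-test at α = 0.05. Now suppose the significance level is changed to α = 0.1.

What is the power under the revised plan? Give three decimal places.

δ = d·√n = 0.53 × √12 = 1.8360 (unchanged). New critical value: z_{0.1} = 1.282.
Revised power = P(Z > 1.282 − δ) = Φ(0.554) = 0.7104.

Power ≈ 0.710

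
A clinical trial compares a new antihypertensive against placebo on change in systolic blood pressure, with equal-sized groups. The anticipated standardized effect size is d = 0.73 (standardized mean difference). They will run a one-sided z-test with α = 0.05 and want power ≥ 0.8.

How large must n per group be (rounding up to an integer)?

For power 0.8 need Φ(δ − z_{0.05}) = 0.8, so δ = z_{0.05} + z_{0.20} = 1.645 + 0.842 = 2.486.
δ = d·√(n/2) ⇒ n = 2(δ/d)² = 2 × (2.486 / 0.73)² = 23.20.
Round up to the next whole unit.

n = 24 per group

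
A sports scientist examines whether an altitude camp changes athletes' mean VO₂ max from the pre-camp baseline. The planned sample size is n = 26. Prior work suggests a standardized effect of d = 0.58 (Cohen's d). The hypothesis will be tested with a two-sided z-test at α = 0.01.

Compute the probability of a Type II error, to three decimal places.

β ≈ 0.351

Noncentrality parameter: δ = d·√n = 0.58 × √26 = 2.9574
Critical value for a two-sided test at α = 0.01: z_{α/2} = 2.576.
Power = Φ(δ − 2.576) + Φ(−δ − 2.576) = Φ(0.382) + Φ(-5.533) = 0.6486 + 0.0000 = 0.6486.
Type II error: β = 1 − power = 1 − 0.6486 = 0.3514.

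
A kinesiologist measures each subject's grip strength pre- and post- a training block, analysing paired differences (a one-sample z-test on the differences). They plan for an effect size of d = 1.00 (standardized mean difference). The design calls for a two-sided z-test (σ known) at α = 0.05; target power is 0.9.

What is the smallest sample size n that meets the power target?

Set Φ(δ − 1.960) = 0.9; then δ − 1.960 = Φ⁻¹(0.9) = 1.282, giving δ = 3.242.
(Ignoring the negligible lower-tail rejection probability gives the usual closed-form inversion.)
δ = d·√n ⇒ n = (δ/d)² = (3.242 / 1.00)² = 10.51.
Round up to the next whole unit.

n = 11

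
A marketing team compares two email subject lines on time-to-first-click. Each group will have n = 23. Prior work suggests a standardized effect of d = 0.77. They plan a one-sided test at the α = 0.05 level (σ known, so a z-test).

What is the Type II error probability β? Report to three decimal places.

Noncentrality parameter: δ = d·√(n/2) = 0.77 × √(23/2) = 2.6112
Critical value for a one-sided test at α = 0.05: z_α = 1.645.
Power = P(Z > 1.645 − δ) = Φ(0.966) = 0.8331.
Type II error: β = 1 − power = 1 − 0.8331 = 0.1669.

β ≈ 0.167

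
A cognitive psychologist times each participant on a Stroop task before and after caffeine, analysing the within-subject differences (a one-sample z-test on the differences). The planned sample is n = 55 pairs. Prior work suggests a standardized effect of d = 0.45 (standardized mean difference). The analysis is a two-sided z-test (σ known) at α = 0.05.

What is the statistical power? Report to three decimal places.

Noncentrality parameter: δ = d·√n = 0.45 × √55 = 3.3373
Critical value for a two-sided test at α = 0.05: z_{α/2} = 1.960.
Power = Φ(δ − 1.960) + Φ(−δ − 1.960) = Φ(1.377) + Φ(-5.297) = 0.9158 + 0.0000 = 0.9158.

Power ≈ 0.916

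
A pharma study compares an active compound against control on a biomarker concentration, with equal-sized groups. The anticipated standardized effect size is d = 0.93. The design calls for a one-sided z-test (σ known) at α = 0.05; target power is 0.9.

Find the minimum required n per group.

n = 20 per group

Set Φ(δ − 1.645) = 0.9; then δ − 1.645 = Φ⁻¹(0.9) = 1.282, giving δ = 2.926.
δ = d·√(n/2) ⇒ n = 2(δ/d)² = 2 × (2.926 / 0.93)² = 19.80.
Round up to the next whole unit.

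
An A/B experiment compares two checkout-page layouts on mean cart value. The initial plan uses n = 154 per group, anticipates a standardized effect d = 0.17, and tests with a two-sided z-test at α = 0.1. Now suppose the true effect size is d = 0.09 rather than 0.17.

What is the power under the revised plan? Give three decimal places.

Power ≈ 0.204

With d = 0.09: δ = d·√(n/2) = 0.09 × √(154/2) = 0.7897. Critical value z_{0.05} = 1.645.
Revised power = Φ(δ − 1.645) + Φ(−δ − 1.645) = Φ(-0.855) + Φ(-2.435) = 0.1962 + 0.0075 = 0.2037.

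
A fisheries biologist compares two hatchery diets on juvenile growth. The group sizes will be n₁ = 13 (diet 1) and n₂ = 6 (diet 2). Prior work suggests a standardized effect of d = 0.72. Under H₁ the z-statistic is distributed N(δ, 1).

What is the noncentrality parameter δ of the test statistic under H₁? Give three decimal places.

δ = d / √(1/n₁ + 1/n₂) = 0.72 / √(1/13 + 1/6) = 1.4588

δ ≈ 1.459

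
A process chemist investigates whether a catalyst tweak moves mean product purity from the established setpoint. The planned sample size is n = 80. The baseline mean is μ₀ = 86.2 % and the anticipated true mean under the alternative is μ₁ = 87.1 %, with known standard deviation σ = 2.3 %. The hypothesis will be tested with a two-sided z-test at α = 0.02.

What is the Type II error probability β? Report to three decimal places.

β ≈ 0.120

Standardized effect: d = |μ₁ − μ₀| / σ = |87.1 − 86.2| / 2.3 = 0.3913
Noncentrality parameter: δ = d·√n = 0.3913 × √80 = 3.4999
Two-sided α = 0.02 → critical value z_{0.01} = 2.326.
Power = Φ(δ − 2.326) + Φ(−δ − 2.326) = Φ(1.174) + Φ(-5.826) = 0.8797 + 0.0000 = 0.8797.
Type II error: β = 1 − power = 1 − 0.8797 = 0.1203.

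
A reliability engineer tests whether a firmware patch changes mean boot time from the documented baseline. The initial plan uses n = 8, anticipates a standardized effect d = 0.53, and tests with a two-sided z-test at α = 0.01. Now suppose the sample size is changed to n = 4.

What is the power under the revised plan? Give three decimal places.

With n = 4: δ = d·√n = 0.53 × √4 = 1.0600. Critical value z_{0.005} = 2.576.
Revised power = Φ(δ − 2.576) + Φ(−δ − 2.576) = Φ(-1.516) + Φ(-3.636) = 0.0648 + 0.0001 = 0.0649.

Power ≈ 0.065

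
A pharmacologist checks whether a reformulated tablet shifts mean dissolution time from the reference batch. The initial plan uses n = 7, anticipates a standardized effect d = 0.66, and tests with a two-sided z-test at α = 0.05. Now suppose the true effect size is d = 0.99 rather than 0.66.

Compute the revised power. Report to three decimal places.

Power ≈ 0.745

With d = 0.99: δ = d·√n = 0.99 × √7 = 2.6193. Critical value z_{0.025} = 1.960.
Revised power = Φ(δ − 1.960) + Φ(−δ − 1.960) = Φ(0.659) + Φ(-4.579) = 0.7452 + 0.0000 = 0.7452.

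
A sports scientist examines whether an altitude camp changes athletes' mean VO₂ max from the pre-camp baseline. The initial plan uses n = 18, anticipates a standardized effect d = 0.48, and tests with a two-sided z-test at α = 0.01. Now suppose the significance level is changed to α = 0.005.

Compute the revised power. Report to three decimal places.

Power ≈ 0.220

δ = d·√n = 0.48 × √18 = 2.0365 (unchanged). New critical value: z_{0.0025} = 2.807.
Revised power = Φ(δ − 2.807) + Φ(−δ − 2.807) = Φ(-0.771) + Φ(-4.844) = 0.2205 + 0.0000 = 0.2205.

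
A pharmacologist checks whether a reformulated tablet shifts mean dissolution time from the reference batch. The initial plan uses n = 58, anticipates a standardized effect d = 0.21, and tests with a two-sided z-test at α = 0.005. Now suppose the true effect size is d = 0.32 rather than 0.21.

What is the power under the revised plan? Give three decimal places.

With d = 0.32: δ = d·√n = 0.32 × √58 = 2.4370. Critical value z_{0.0025} = 2.807.
Revised power = Φ(δ − 2.807) + Φ(−δ − 2.807) = Φ(-0.370) + Φ(-5.244) = 0.3557 + 0.0000 = 0.3557.

Power ≈ 0.356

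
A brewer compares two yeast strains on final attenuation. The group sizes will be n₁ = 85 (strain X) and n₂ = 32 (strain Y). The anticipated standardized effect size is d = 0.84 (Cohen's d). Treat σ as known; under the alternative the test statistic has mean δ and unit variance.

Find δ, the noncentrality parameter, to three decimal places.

δ ≈ 4.050

δ = d / √(1/n₁ + 1/n₂) = 0.84 / √(1/85 + 1/32) = 4.0501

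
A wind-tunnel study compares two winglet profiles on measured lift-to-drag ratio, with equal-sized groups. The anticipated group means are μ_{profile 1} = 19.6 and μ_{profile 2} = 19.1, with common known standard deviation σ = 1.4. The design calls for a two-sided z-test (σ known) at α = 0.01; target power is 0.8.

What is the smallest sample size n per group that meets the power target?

n = 184 per group

Standardized effect: d = |μ_{profile 1} − μ_{profile 2}| / σ = |19.6 − 19.1| / 1.4 = 0.3571
Set Φ(δ − 2.576) = 0.8; then δ − 2.576 = Φ⁻¹(0.8) = 0.842, giving δ = 3.417.
(The Φ(−δ − z_{α/2}) term is vanishingly small for δ > 0 and is dropped in the standard sample-size formula.)
δ = d·√(n/2) ⇒ n = 2(δ/d)² = 2 × (3.417 / 0.3571)² = 183.13.
Rounding up, n = 184 per group.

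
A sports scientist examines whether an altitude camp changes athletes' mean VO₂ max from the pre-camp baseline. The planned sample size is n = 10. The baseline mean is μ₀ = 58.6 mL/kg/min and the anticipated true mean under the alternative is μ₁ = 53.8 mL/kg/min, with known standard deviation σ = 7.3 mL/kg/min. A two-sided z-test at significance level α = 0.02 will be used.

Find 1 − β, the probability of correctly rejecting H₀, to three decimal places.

Standardized effect: d = |μ₁ − μ₀| / σ = |53.8 − 58.6| / 7.3 = 0.6575
Noncentrality parameter: δ = d·√n = 0.6575 × √10 = 2.0793
Critical value for a two-sided test at α = 0.02: z_{α/2} = 2.326.
Power = Φ(δ − 2.326) + Φ(−δ − 2.326) = Φ(-0.247) + Φ(-4.406) = 0.4024 + 0.0000 = 0.4024.

Power ≈ 0.402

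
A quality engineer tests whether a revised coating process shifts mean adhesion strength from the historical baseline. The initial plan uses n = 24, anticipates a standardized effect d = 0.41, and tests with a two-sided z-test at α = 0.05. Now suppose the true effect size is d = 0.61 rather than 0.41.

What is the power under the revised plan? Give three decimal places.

Power ≈ 0.848

With d = 0.61: δ = d·√n = 0.61 × √24 = 2.9884. Critical value z_{0.025} = 1.960.
Revised power = Φ(δ − 1.960) + Φ(−δ − 1.960) = Φ(1.028) + Φ(-4.948) = 0.8481 + 0.0000 = 0.8481.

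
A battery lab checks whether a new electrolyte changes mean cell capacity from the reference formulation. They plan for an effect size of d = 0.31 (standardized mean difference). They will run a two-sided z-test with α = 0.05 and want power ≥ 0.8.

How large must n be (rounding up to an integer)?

n = 82

For power 0.8 need Φ(δ − z_{0.025}) = 0.8, so δ = z_{0.025} + z_{0.20} = 1.960 + 0.842 = 2.802.
(For δ > 0 the lower-tail rejection region contributes negligibly to power, so the one-term inversion is standard.)
δ = d·√n ⇒ n = (δ/d)² = (2.802 / 0.31)² = 81.67.
Round up to the next whole unit.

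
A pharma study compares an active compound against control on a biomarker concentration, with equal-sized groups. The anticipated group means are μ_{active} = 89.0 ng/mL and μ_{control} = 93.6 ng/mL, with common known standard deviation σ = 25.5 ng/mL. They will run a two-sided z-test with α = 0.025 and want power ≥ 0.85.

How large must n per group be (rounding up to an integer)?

n = 661 per group

Standardized effect: d = |μ_{active} − μ_{control}| / σ = |89.0 − 93.6| / 25.5 = 0.1804
Set Φ(δ − 2.241) = 0.85; then δ − 2.241 = Φ⁻¹(0.85) = 1.036, giving δ = 3.278.
(The Φ(−δ − z_{α/2}) term is vanishingly small for δ > 0 and is dropped in the standard sample-size formula.)
δ = d·√(n/2) ⇒ n = 2(δ/d)² = 2 × (3.278 / 0.1804)² = 660.34.
Round up to the next whole unit.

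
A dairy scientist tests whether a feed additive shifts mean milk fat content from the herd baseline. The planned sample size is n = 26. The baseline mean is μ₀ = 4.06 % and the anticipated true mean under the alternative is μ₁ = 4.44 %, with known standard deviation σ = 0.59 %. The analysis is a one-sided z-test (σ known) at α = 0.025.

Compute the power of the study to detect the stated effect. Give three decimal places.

Power ≈ 0.907

Standardized effect: d = |μ₁ − μ₀| / σ = |4.44 − 4.06| / 0.59 = 0.6441
Noncentrality parameter: δ = d·√n = 0.6441 × √26 = 3.2841
One-sided α = 0.025 → critical value z_{0.025} = 1.960.
Power = P(Z > 1.960 − δ) = Φ(1.324) = 0.9073.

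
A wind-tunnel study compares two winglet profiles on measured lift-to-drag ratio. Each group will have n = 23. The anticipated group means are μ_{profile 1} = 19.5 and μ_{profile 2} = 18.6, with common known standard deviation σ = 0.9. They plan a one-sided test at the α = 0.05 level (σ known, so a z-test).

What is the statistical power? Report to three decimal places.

Standardized effect: d = |μ_{profile 1} − μ_{profile 2}| / σ = |19.5 − 18.6| / 0.9 = 1.0000
Noncentrality parameter: δ = d·√(n/2) = 1.0000 × √(23/2) = 3.3912
One-sided α = 0.05 → critical value z_{0.05} = 1.645.
Power = Φ(δ − 1.645) = Φ(1.746) = 0.9596.

Power ≈ 0.960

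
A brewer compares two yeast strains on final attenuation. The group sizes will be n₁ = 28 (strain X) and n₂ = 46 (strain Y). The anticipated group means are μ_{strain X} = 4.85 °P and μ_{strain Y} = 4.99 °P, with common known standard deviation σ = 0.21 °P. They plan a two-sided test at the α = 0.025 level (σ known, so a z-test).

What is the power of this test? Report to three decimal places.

Power ≈ 0.705

Standardized effect: d = |μ_{strain X} − μ_{strain Y}| / σ = |4.85 − 4.99| / 0.21 = 0.6667
Noncentrality parameter: δ = d / √(1/n₁ + 1/n₂) = 0.6667 / √(1/28 + 1/46) = 2.7813
Critical value for a two-sided test at α = 0.025: z_{α/2} = 2.241.
Power = Φ(δ − 2.241) + Φ(−δ − 2.241) = Φ(0.540) + Φ(-5.023) = 0.7054 + 0.0000 = 0.7054.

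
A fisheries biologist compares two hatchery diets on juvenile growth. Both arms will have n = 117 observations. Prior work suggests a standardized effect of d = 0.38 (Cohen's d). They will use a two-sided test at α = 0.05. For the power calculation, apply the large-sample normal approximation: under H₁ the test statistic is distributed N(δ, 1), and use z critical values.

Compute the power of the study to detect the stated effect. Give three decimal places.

Power ≈ 0.828

Noncentrality parameter: λ = d·√(n/2) = 0.38 × √(117/2) = 2.9064
Critical value for a two-sided test at α = 0.05: z_{α/2} = 1.960.
Power = Φ(λ − 1.960) + Φ(−λ − 1.960) = Φ(0.946) + Φ(-4.866) = 0.8280 + 0.0000 = 0.8280.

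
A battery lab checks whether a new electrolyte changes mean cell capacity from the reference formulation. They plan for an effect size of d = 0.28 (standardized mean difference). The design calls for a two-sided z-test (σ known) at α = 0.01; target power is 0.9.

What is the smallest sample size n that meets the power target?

For power 0.9 need Φ(δ − z_{0.005}) = 0.9, so δ = z_{0.005} + z_{0.10} = 2.576 + 1.282 = 3.857.
(For δ > 0 the lower-tail rejection region contributes negligibly to power, so the one-term inversion is standard.)
δ = d·√n ⇒ n = (δ/d)² = (3.857 / 0.28)² = 189.79.
Rounding up, n = 190.

n = 190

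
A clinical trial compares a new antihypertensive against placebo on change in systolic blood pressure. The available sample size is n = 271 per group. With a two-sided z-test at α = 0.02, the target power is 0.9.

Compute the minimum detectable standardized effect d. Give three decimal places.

d ≈ 0.310

Need Φ(δ − 2.326) = 0.9, so δ = 2.326 + 1.282 = 3.608.
(Lower-tail contribution to power is negligible for δ > 0.)
δ = d·√(n/2) ⇒ d = δ/√(n/2) = 3.608/√(271/2) = 0.3099.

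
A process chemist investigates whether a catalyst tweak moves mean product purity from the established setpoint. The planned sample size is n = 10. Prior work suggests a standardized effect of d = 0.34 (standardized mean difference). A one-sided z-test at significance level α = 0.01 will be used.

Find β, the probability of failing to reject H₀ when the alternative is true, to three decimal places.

β ≈ 0.895

Noncentrality parameter: δ = d·√n = 0.34 × √10 = 1.0752
One-sided α = 0.01 → critical value z_{0.01} = 2.326.
Power = Φ(δ − 2.326) = Φ(-1.251) = 0.1054.
Type II error: β = 1 − power = 1 − 0.1054 = 0.8946.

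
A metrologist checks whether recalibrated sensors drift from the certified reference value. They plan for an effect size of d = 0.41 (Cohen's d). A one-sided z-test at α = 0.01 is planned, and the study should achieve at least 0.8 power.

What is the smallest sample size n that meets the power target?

n = 60

For power 0.8 need Φ(δ − z_{0.01}) = 0.8, so δ = z_{0.01} + z_{0.20} = 2.326 + 0.842 = 3.168.
δ = d·√n ⇒ n = (δ/d)² = (3.168 / 0.41)² = 59.70.
Round up to the next whole unit.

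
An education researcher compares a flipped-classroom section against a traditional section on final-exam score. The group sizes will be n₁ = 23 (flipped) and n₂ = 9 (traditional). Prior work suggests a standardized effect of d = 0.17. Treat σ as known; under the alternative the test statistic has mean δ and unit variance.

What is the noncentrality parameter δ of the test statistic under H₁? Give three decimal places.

δ = d / √(1/n₁ + 1/n₂) = 0.17 / √(1/23 + 1/9) = 0.4324

δ ≈ 0.432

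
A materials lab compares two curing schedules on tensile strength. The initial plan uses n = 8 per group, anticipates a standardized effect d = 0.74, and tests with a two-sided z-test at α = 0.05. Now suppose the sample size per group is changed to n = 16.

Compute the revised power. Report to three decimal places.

Power ≈ 0.553

With n = 16 per group: δ = d·√(n/2) = 0.74 × √(16/2) = 2.0930. Critical value z_{0.025} = 1.960.
Revised power = Φ(δ − 1.960) + Φ(−δ − 1.960) = Φ(0.133) + Φ(-4.053) = 0.5529 + 0.0000 = 0.5530.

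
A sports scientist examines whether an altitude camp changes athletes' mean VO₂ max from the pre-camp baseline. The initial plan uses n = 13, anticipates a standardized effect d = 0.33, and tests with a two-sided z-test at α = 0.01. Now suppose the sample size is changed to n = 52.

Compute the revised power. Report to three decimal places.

Power ≈ 0.422

With n = 52: δ = d·√n = 0.33 × √52 = 2.3797. Critical value z_{0.005} = 2.576.
Revised power = Φ(δ − 2.576) + Φ(−δ − 2.576) = Φ(-0.196) + Φ(-4.955) = 0.4222 + 0.0000 = 0.4222.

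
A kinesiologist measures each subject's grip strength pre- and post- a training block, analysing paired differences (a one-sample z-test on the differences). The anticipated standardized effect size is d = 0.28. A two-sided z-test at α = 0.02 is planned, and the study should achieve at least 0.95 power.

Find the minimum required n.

Set Φ(δ − 2.326) = 0.95; then δ − 2.326 = Φ⁻¹(0.95) = 1.645, giving δ = 3.971.
(Ignoring the negligible lower-tail rejection probability gives the usual closed-form inversion.)
δ = d·√n ⇒ n = (δ/d)² = (3.971 / 0.28)² = 201.15.
Rounding up, n = 202.

n = 202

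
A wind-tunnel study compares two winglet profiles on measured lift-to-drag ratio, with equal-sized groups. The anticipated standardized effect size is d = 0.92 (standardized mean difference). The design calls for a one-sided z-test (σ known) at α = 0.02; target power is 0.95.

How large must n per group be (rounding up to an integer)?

Set Φ(δ − 2.054) = 0.95; then δ − 2.054 = Φ⁻¹(0.95) = 1.645, giving δ = 3.699.
δ = d·√(n/2) ⇒ n = 2(δ/d)² = 2 × (3.699 / 0.92)² = 32.32.
Round up to the next whole unit.

n = 33 per group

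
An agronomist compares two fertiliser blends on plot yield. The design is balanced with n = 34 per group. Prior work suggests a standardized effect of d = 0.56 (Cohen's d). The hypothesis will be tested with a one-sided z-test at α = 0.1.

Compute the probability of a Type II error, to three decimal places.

Noncentrality parameter: δ = d·√(n/2) = 0.56 × √(34/2) = 2.3089
One-sided α = 0.1 → critical value z_{0.1} = 1.282.
Power = P(Z > 1.282 − δ) = Φ(1.027) = 0.8479.
Type II error: β = 1 − power = 1 − 0.8479 = 0.1521.

β ≈ 0.152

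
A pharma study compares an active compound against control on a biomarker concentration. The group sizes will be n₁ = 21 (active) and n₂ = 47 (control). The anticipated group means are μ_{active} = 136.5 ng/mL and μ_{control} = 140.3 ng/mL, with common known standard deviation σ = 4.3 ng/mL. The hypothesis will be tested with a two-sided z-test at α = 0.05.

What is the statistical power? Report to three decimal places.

Power ≈ 0.920

Standardized effect: d = |μ_{active} − μ_{control}| / σ = |136.5 − 140.3| / 4.3 = 0.8837
Noncentrality parameter: δ = d / √(1/n₁ + 1/n₂) = 0.8837 / √(1/21 + 1/47) = 3.3668
Two-sided α = 0.05 → critical value z_{0.025} = 1.960.
Power = Φ(δ − 1.960) + Φ(−δ − 1.960) = Φ(1.407) + Φ(-5.327) = 0.9203 + 0.0000 = 0.9203.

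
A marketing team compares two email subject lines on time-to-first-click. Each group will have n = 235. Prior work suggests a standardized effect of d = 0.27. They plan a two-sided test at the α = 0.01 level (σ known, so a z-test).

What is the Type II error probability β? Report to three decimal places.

β ≈ 0.363

Noncentrality parameter: δ = d·√(n/2) = 0.27 × √(235/2) = 2.9267
Critical value for a two-sided test at α = 0.01: z_{α/2} = 2.576.
Power = Φ(δ − 2.576) + Φ(−δ − 2.576) = Φ(0.351) + Φ(-5.503) = 0.6372 + 0.0000 = 0.6372.
Type II error: β = 1 − power = 1 − 0.6372 = 0.3628.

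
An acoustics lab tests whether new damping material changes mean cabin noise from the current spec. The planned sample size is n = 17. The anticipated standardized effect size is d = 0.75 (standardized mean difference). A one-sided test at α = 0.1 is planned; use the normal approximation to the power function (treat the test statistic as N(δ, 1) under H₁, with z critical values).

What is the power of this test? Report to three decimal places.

Noncentrality parameter: δ = d·√n = 0.75 × √17 = 3.0923
Critical value for a one-sided test at α = 0.1: z_α = 1.282.
Power = Φ(δ − 1.282) = Φ(1.811) = 0.9649.

Power ≈ 0.965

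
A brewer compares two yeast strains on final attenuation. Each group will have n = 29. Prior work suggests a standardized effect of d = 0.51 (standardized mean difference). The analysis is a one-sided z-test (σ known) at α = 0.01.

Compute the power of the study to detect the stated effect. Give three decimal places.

Noncentrality parameter: δ = d·√(n/2) = 0.51 × √(29/2) = 1.9420
One-sided α = 0.01 → critical value z_{0.01} = 2.326.
Power = P(Z > 2.326 − δ) = Φ(-0.384) = 0.3504.

Power ≈ 0.350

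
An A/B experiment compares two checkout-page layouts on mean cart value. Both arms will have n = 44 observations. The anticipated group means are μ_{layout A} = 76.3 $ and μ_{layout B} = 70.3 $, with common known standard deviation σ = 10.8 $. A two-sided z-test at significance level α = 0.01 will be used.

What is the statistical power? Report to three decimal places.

Power ≈ 0.512

Standardized effect: d = |μ_{layout A} − μ_{layout B}| / σ = |76.3 − 70.3| / 10.8 = 0.5556
Noncentrality parameter: δ = d·√(n/2) = 0.5556 × √(44/2) = 2.6058
Two-sided α = 0.01 → critical value z_{0.005} = 2.576.
Power = Φ(δ − 2.576) + Φ(−δ − 2.576) = Φ(0.030) + Φ(-5.182) = 0.5119 + 0.0000 = 0.5119.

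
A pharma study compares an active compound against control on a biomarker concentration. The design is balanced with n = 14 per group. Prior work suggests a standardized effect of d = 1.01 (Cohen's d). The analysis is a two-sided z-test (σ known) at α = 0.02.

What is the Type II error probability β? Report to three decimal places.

Noncentrality parameter: δ = d·√(n/2) = 1.01 × √(14/2) = 2.6722
Two-sided α = 0.02 → critical value z_{0.01} = 2.326.
Power = Φ(δ − 2.326) + Φ(−δ − 2.326) = Φ(0.346) + Φ(-4.999) = 0.6353 + 0.0000 = 0.6353.
Type II error: β = 1 − power = 1 − 0.6353 = 0.3647.

β ≈ 0.365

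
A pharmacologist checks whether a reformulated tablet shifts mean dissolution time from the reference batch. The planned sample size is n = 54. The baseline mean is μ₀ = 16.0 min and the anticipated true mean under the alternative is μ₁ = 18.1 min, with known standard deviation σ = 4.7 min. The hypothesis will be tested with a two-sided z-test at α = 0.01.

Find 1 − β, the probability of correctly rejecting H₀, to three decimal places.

Standardized effect: d = |μ₁ − μ₀| / σ = |18.1 − 16.0| / 4.7 = 0.4468
Noncentrality parameter: δ = d·√n = 0.4468 × √54 = 3.2834
Two-sided α = 0.01 → critical value z_{0.005} = 2.576.
Power = Φ(δ − 2.576) + Φ(−δ − 2.576) = Φ(0.708) + Φ(-5.859) = 0.7604 + 0.0000 = 0.7604.

Power ≈ 0.760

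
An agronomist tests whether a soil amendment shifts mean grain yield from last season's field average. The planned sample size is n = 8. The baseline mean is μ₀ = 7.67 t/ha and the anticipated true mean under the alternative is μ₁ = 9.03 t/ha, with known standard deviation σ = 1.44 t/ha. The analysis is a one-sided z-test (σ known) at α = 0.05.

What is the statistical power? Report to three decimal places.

Power ≈ 0.848

Standardized effect: d = |μ₁ − μ₀| / σ = |9.03 − 7.67| / 1.44 = 0.9444
Noncentrality parameter: δ = d·√n = 0.9444 × √8 = 2.6713
Critical value for a one-sided test at α = 0.05: z_α = 1.645.
Power = Φ(δ − 1.645) = Φ(1.026) = 0.8477.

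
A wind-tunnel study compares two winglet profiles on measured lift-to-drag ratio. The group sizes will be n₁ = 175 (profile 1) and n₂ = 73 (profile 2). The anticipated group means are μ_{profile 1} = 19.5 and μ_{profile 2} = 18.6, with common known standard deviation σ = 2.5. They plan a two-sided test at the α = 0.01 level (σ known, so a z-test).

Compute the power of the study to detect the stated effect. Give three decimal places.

Power ≈ 0.503

Standardized effect: d = |μ_{profile 1} − μ_{profile 2}| / σ = |19.5 − 18.6| / 2.5 = 0.3600
Noncentrality parameter: δ = d / √(1/n₁ + 1/n₂) = 0.3600 / √(1/175 + 1/73) = 2.5838
Two-sided α = 0.01 → critical value z_{0.005} = 2.576.
Power = Φ(δ − 2.576) + Φ(−δ − 2.576) = Φ(0.008) + Φ(-5.160) = 0.5032 + 0.0000 = 0.5032.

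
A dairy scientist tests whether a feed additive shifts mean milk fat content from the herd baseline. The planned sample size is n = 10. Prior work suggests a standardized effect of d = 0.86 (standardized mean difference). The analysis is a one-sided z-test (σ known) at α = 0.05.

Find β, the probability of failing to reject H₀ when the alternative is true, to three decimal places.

Noncentrality parameter: δ = d·√n = 0.86 × √10 = 2.7196
One-sided α = 0.05 → critical value z_{0.05} = 1.645.
Power = P(Z > 1.645 − δ) = Φ(1.075) = 0.8587.
Type II error: β = 1 − power = 1 − 0.8587 = 0.1413.

β ≈ 0.141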